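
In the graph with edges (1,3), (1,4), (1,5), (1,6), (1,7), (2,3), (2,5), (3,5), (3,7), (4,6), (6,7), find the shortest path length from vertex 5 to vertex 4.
2 (path: 5 -> 1 -> 4, 2 edges)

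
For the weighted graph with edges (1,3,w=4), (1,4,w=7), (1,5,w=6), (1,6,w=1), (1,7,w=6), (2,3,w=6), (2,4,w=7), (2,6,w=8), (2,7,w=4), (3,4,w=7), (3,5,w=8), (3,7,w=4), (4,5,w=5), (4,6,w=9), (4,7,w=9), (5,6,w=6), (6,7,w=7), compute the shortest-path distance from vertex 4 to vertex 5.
5 (path: 4 -> 5; weights 5 = 5)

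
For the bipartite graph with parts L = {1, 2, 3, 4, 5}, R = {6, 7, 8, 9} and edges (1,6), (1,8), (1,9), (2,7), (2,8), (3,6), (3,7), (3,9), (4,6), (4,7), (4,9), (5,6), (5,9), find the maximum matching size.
4 (matching: (1,9), (2,8), (3,7), (4,6); upper bound min(|L|,|R|) = min(5,4) = 4)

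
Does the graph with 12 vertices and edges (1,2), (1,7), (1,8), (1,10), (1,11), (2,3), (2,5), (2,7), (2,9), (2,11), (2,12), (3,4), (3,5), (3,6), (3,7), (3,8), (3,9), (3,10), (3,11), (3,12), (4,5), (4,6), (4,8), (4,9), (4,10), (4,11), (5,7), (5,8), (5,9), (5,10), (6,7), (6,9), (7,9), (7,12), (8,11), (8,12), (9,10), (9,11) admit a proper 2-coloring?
No (odd cycle of length 3: 2 -> 1 -> 7 -> 2)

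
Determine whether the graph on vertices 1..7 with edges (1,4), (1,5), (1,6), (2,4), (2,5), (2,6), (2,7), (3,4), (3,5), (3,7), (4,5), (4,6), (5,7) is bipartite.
No (odd cycle of length 3: 5 -> 1 -> 4 -> 5)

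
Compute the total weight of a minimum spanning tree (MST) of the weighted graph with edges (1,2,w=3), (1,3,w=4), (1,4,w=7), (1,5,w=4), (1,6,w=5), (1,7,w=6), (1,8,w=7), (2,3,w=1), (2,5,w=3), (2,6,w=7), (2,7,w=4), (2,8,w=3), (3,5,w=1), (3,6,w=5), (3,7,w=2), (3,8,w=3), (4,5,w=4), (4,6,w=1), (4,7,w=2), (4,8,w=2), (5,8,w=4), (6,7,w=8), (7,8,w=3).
12 (MST edges: (1,2,w=3), (2,3,w=1), (3,5,w=1), (3,7,w=2), (4,6,w=1), (4,7,w=2), (4,8,w=2); sum of weights 3 + 1 + 1 + 2 + 1 + 2 + 2 = 12)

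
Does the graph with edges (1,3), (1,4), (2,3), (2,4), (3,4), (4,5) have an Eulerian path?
Yes (the graph is connected and exactly 2 vertices have odd degree: {3, 5}; any Eulerian path must start and end at those)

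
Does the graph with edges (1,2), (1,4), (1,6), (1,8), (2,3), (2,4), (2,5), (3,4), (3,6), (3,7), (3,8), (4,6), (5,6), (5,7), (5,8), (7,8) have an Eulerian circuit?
No (2 vertices have odd degree: {3, 7}; Eulerian circuit requires 0)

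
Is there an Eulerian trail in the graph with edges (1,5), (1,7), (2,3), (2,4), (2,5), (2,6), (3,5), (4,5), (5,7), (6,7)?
Yes (the graph is connected and exactly 2 vertices have odd degree: {5, 7}; any Eulerian path must start and end at those)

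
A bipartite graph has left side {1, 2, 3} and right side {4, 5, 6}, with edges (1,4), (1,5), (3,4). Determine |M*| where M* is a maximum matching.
2 (matching: (1,5), (3,4); upper bound min(|L|,|R|) = min(3,3) = 3)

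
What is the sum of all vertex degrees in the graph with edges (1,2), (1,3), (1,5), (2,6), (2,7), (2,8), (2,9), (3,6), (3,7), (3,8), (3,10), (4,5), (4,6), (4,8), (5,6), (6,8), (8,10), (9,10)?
36 (handshake: sum of degrees = 2|E| = 2 x 18 = 36)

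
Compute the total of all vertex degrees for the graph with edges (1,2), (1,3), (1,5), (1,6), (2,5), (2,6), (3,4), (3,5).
16 (handshake: sum of degrees = 2|E| = 2 x 8 = 16)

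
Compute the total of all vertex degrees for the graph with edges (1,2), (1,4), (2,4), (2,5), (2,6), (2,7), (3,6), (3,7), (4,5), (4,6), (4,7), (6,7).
24 (handshake: sum of degrees = 2|E| = 2 x 12 = 24)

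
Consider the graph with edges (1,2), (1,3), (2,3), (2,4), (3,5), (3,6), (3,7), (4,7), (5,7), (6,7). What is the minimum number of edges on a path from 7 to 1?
2 (path: 7 -> 3 -> 1, 2 edges)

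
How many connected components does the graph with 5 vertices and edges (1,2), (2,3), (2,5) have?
2 (components: {1, 2, 3, 5}, {4})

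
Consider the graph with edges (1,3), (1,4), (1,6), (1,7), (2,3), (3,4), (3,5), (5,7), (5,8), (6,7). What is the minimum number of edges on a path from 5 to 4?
2 (path: 5 -> 3 -> 4, 2 edges)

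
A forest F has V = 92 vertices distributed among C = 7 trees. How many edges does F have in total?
85 (Each of the 7 component trees on V_i vertices has V_i - 1 edges; summing gives V - C = 92 - 7 = 85)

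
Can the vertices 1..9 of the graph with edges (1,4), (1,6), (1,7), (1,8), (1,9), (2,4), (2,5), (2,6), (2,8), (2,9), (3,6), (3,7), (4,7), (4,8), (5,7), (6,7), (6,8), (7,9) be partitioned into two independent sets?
No (odd cycle of length 3: 7 -> 1 -> 9 -> 7)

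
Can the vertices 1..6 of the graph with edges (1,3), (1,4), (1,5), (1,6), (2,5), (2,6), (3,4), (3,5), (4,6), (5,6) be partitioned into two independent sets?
No (odd cycle of length 3: 6 -> 1 -> 4 -> 6)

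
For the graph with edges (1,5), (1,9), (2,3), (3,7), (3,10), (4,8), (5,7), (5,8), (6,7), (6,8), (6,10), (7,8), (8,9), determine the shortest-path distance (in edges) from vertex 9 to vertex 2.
4 (path: 9 -> 8 -> 7 -> 3 -> 2, 4 edges)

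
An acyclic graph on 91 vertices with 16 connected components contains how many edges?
75 (Each of the 16 component trees on V_i vertices has V_i - 1 edges; summing gives V - C = 91 - 16 = 75)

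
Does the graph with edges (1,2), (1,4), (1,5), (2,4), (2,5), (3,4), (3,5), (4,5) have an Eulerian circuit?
No (2 vertices have odd degree: {1, 2}; Eulerian circuit requires 0)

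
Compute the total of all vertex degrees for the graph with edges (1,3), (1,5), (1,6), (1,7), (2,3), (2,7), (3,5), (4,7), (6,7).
18 (handshake: sum of degrees = 2|E| = 2 x 9 = 18)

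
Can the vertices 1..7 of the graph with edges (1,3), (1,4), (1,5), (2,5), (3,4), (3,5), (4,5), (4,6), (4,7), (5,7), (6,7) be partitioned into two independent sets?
No (odd cycle of length 3: 5 -> 1 -> 4 -> 5)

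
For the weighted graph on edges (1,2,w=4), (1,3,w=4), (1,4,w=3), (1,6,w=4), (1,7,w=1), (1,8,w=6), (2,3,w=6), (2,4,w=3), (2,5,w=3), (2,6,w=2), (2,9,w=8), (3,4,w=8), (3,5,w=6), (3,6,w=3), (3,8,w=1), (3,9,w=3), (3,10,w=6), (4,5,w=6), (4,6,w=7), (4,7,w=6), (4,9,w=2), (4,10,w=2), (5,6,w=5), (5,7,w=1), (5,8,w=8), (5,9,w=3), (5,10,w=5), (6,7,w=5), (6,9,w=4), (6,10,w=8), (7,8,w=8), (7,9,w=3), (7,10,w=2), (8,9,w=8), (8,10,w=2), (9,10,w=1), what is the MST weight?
15 (MST edges: (1,7,w=1), (2,4,w=3), (2,6,w=2), (3,8,w=1), (4,9,w=2), (5,7,w=1), (7,10,w=2), (8,10,w=2), (9,10,w=1); sum of weights 1 + 3 + 2 + 1 + 2 + 1 + 2 + 2 + 1 = 15)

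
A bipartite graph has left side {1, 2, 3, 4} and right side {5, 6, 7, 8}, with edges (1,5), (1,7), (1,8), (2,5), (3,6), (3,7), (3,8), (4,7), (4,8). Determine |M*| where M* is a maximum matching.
4 (matching: (1,8), (2,5), (3,6), (4,7); upper bound min(|L|,|R|) = min(4,4) = 4)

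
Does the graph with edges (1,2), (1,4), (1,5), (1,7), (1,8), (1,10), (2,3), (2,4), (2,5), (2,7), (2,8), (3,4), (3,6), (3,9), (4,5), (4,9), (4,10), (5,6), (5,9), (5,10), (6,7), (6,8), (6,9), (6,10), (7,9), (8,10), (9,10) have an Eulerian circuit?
Yes (the graph is connected and all 10 vertices have even degree)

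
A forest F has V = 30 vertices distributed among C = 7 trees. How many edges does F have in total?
23 (Each of the 7 component trees on V_i vertices has V_i - 1 edges; summing gives V - C = 30 - 7 = 23)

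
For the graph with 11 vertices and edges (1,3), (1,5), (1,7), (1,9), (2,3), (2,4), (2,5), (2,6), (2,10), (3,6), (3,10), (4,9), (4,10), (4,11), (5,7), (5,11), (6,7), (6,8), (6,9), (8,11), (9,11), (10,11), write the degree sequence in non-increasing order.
[5, 5, 5, 4, 4, 4, 4, 4, 4, 3, 2] (degrees: deg(1)=4, deg(2)=5, deg(3)=4, deg(4)=4, deg(5)=4, deg(6)=5, deg(7)=3, deg(8)=2, deg(9)=4, deg(10)=4, deg(11)=5)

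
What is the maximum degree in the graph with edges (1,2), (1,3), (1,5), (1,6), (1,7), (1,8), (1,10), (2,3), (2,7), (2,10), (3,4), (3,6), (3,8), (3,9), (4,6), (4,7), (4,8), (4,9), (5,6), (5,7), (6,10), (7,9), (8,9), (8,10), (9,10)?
7 (attained at vertex 1)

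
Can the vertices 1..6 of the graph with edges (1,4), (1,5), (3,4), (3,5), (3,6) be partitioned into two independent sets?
Yes. Partition: {1, 2, 3}, {4, 5, 6}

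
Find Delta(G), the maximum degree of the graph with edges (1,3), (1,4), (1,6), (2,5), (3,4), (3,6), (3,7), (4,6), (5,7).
4 (attained at vertex 3)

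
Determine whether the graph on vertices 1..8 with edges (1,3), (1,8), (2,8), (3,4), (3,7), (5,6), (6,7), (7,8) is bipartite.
Yes. Partition: {1, 2, 4, 5, 7}, {3, 6, 8}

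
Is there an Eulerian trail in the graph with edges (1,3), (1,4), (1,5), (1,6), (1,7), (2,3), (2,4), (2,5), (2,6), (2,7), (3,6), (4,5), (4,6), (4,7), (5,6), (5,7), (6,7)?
No (6 vertices have odd degree: {1, 2, 3, 4, 5, 7}; Eulerian path requires 0 or 2)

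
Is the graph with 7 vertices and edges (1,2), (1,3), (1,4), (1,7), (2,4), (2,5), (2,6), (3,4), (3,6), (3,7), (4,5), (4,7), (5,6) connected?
Yes (BFS from 1 visits [1, 2, 3, 4, 7, 5, 6] — all 7 vertices reached)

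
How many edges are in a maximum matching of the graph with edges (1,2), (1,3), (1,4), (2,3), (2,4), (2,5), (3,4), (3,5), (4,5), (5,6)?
3 (matching: (1,3), (2,4), (5,6); upper bound floor(n/2) = floor(6/2) = 3)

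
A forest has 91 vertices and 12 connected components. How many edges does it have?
79 (Each of the 12 component trees on V_i vertices has V_i - 1 edges; summing gives V - C = 91 - 12 = 79)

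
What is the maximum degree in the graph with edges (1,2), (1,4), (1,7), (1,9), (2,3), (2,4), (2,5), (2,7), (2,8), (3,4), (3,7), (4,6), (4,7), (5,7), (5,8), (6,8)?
6 (attained at vertex 2)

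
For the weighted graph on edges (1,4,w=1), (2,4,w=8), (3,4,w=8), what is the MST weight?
17 (MST edges: (1,4,w=1), (2,4,w=8), (3,4,w=8); sum of weights 1 + 8 + 8 = 17)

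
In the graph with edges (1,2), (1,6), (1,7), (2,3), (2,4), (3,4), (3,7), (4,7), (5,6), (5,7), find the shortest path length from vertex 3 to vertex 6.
3 (path: 3 -> 7 -> 5 -> 6, 3 edges)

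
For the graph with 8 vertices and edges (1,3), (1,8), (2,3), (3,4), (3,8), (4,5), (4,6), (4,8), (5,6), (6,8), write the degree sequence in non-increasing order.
[4, 4, 4, 3, 2, 2, 1, 0] (degrees: deg(1)=2, deg(2)=1, deg(3)=4, deg(4)=4, deg(5)=2, deg(6)=3, deg(7)=0, deg(8)=4)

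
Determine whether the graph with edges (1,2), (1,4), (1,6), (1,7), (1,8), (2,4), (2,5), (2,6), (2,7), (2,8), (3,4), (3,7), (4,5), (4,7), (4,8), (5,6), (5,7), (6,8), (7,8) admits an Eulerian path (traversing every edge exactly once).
Yes (the graph is connected and exactly 2 vertices have odd degree: {1, 8}; any Eulerian path must start and end at those)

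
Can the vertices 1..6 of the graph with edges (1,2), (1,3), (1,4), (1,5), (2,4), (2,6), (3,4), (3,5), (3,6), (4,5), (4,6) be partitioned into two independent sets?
No (odd cycle of length 3: 5 -> 1 -> 4 -> 5)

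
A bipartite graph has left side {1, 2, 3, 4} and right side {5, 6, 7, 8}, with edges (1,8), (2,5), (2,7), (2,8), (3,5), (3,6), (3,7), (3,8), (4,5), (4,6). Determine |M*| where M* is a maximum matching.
4 (matching: (1,8), (2,7), (3,6), (4,5); upper bound min(|L|,|R|) = min(4,4) = 4)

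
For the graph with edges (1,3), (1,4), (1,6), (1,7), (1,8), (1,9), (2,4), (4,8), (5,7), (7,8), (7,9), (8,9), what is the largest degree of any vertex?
6 (attained at vertex 1)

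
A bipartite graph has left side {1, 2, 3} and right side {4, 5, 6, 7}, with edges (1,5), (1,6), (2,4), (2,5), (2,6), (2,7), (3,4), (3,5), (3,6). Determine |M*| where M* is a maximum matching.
3 (matching: (1,6), (2,7), (3,5); upper bound min(|L|,|R|) = min(3,4) = 3)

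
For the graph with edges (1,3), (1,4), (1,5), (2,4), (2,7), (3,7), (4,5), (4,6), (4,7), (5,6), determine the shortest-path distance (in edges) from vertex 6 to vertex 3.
3 (path: 6 -> 4 -> 1 -> 3, 3 edges)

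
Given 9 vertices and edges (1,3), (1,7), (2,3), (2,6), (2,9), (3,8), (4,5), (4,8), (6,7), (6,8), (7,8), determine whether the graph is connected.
Yes (BFS from 1 visits [1, 3, 7, 2, 8, 6, 9, 4, 5] — all 9 vertices reached)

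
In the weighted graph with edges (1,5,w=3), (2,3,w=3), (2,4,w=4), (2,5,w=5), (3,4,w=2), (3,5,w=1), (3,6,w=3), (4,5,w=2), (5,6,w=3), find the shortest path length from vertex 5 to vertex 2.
4 (path: 5 -> 3 -> 2; weights 1 + 3 = 4)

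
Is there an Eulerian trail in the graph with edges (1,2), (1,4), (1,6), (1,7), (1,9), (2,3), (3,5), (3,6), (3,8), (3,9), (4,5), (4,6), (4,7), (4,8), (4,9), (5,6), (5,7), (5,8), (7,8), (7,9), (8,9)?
No (6 vertices have odd degree: {1, 3, 5, 7, 8, 9}; Eulerian path requires 0 or 2)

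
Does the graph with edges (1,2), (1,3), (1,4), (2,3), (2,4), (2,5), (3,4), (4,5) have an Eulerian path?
Yes (the graph is connected and exactly 2 vertices have odd degree: {1, 3}; any Eulerian path must start and end at those)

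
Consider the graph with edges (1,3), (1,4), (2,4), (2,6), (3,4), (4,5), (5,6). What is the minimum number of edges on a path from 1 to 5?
2 (path: 1 -> 4 -> 5, 2 edges)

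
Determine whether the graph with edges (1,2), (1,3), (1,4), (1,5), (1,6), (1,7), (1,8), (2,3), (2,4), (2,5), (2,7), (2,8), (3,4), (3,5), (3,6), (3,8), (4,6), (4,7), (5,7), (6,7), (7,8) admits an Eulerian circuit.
No (2 vertices have odd degree: {1, 4}; Eulerian circuit requires 0)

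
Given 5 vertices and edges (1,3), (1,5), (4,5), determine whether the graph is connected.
No, it has 2 components: {1, 3, 4, 5}, {2}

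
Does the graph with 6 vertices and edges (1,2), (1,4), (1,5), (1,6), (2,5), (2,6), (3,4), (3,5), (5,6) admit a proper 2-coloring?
No (odd cycle of length 3: 6 -> 1 -> 5 -> 6)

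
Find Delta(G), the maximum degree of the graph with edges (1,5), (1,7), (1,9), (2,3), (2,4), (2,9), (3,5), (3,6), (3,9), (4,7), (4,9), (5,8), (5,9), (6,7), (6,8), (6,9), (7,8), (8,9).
7 (attained at vertex 9)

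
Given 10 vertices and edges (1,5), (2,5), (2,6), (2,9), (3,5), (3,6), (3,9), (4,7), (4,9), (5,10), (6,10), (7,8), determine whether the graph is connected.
Yes (BFS from 1 visits [1, 5, 2, 3, 10, 6, 9, 4, 7, 8] — all 10 vertices reached)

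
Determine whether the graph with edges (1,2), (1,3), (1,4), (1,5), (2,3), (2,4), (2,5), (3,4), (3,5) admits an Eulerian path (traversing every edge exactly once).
Yes (the graph is connected and exactly 2 vertices have odd degree: {4, 5}; any Eulerian path must start and end at those)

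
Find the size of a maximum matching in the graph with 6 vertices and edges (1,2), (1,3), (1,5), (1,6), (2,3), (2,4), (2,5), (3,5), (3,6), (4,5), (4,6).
3 (matching: (1,5), (2,4), (3,6); upper bound floor(n/2) = floor(6/2) = 3)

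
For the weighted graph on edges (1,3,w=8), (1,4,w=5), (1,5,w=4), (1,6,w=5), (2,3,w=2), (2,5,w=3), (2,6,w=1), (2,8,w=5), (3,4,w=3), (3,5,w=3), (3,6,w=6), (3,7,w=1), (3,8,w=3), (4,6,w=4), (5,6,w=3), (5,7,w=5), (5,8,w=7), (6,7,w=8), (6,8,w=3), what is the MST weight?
17 (MST edges: (1,5,w=4), (2,3,w=2), (2,5,w=3), (2,6,w=1), (3,4,w=3), (3,7,w=1), (3,8,w=3); sum of weights 4 + 2 + 3 + 1 + 3 + 1 + 3 = 17)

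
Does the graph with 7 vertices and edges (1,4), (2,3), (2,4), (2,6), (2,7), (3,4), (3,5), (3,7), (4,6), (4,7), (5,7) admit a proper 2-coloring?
No (odd cycle of length 3: 6 -> 4 -> 2 -> 6)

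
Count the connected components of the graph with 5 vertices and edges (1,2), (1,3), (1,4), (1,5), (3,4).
1 (components: {1, 2, 3, 4, 5})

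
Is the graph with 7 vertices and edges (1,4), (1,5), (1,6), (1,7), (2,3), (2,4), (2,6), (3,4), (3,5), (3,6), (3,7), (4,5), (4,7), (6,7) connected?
Yes (BFS from 1 visits [1, 4, 5, 6, 7, 2, 3] — all 7 vertices reached)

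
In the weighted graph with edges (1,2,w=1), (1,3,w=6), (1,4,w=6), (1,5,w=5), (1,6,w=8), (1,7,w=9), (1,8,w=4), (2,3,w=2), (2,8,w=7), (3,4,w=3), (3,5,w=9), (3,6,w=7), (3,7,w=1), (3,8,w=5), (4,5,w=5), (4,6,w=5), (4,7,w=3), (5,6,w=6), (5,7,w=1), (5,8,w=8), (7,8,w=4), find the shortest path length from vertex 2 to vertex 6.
9 (path: 2 -> 1 -> 6; weights 1 + 8 = 9)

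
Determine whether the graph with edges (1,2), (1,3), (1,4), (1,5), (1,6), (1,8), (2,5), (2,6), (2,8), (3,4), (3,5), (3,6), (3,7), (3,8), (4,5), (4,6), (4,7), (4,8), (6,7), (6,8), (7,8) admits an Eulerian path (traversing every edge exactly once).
Yes — and in fact it has an Eulerian circuit (the graph is connected and all 8 vertices have even degree)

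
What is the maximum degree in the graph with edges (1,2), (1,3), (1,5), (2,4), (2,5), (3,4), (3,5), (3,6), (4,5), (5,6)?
5 (attained at vertex 5)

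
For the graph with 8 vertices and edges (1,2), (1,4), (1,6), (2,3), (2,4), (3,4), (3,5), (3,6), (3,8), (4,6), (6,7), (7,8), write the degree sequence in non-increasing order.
[5, 4, 4, 3, 3, 2, 2, 1] (degrees: deg(1)=3, deg(2)=3, deg(3)=5, deg(4)=4, deg(5)=1, deg(6)=4, deg(7)=2, deg(8)=2)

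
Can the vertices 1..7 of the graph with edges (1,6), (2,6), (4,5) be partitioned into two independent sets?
Yes. Partition: {1, 2, 3, 4, 7}, {5, 6}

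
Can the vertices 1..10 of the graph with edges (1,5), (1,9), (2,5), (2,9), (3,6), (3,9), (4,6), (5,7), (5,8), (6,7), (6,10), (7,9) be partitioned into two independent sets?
Yes. Partition: {1, 2, 3, 4, 7, 8, 10}, {5, 6, 9}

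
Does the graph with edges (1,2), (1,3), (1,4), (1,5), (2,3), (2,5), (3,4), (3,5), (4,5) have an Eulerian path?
Yes (the graph is connected and exactly 2 vertices have odd degree: {2, 4}; any Eulerian path must start and end at those)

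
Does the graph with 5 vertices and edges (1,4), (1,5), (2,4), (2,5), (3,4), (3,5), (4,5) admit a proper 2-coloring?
No (odd cycle of length 3: 5 -> 1 -> 4 -> 5)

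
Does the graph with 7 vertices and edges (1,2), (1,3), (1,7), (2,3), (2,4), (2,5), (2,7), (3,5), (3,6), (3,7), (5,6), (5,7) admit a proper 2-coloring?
No (odd cycle of length 3: 3 -> 1 -> 2 -> 3)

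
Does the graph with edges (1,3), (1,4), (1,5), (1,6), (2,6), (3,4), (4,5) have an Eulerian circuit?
No (2 vertices have odd degree: {2, 4}; Eulerian circuit requires 0)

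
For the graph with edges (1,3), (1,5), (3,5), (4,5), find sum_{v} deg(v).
8 (handshake: sum of degrees = 2|E| = 2 x 4 = 8)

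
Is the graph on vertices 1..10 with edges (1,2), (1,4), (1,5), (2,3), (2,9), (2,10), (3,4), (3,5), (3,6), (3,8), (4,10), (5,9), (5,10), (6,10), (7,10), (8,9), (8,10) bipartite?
Yes. Partition: {1, 3, 9, 10}, {2, 4, 5, 6, 7, 8}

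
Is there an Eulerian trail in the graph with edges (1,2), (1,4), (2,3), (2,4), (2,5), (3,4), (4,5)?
Yes — and in fact it has an Eulerian circuit (the graph is connected and all 5 vertices have even degree)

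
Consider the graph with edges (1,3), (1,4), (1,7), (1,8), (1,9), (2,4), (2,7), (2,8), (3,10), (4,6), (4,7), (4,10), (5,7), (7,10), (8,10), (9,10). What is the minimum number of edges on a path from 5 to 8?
3 (path: 5 -> 7 -> 10 -> 8, 3 edges)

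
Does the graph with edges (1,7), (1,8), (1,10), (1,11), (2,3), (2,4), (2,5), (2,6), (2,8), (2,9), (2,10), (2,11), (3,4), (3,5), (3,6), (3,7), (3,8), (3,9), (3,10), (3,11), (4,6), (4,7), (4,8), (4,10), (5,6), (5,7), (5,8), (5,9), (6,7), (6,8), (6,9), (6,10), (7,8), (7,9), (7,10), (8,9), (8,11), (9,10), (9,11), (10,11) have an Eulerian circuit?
No (2 vertices have odd degree: {3, 8}; Eulerian circuit requires 0)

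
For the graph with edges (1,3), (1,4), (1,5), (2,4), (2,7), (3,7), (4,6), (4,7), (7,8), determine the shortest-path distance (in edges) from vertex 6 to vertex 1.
2 (path: 6 -> 4 -> 1, 2 edges)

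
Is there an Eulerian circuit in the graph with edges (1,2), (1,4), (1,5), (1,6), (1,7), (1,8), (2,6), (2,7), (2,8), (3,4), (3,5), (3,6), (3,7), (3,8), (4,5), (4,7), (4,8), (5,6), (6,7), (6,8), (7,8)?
No (2 vertices have odd degree: {3, 4}; Eulerian circuit requires 0)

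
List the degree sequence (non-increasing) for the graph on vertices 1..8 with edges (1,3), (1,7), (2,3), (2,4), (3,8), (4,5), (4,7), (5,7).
[3, 3, 3, 2, 2, 2, 1, 0] (degrees: deg(1)=2, deg(2)=2, deg(3)=3, deg(4)=3, deg(5)=2, deg(6)=0, deg(7)=3, deg(8)=1)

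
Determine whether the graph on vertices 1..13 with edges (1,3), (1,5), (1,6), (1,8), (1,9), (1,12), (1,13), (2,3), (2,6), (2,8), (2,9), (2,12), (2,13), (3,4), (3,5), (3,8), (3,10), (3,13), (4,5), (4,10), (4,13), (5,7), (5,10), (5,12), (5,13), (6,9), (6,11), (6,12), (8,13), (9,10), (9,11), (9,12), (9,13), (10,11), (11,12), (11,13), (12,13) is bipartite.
No (odd cycle of length 3: 3 -> 1 -> 13 -> 3)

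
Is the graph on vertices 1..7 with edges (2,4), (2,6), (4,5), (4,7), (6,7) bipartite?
Yes. Partition: {1, 2, 3, 5, 7}, {4, 6}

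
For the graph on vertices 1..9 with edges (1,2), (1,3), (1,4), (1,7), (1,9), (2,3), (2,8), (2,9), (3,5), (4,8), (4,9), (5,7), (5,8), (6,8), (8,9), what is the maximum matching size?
4 (matching: (1,4), (2,9), (5,7), (6,8); upper bound floor(n/2) = floor(9/2) = 4)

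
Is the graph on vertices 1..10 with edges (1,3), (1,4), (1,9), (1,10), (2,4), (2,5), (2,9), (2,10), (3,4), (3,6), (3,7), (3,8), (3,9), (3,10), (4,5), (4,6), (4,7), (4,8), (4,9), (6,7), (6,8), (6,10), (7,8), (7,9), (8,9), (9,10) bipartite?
No (odd cycle of length 3: 9 -> 1 -> 3 -> 9)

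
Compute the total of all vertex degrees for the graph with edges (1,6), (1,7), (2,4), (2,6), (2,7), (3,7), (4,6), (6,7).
16 (handshake: sum of degrees = 2|E| = 2 x 8 = 16)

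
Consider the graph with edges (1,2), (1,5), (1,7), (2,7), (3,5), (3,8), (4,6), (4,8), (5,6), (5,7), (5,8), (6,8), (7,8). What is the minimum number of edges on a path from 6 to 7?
2 (path: 6 -> 5 -> 7, 2 edges)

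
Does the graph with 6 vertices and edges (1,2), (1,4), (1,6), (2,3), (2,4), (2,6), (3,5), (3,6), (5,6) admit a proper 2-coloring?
No (odd cycle of length 3: 6 -> 1 -> 2 -> 6)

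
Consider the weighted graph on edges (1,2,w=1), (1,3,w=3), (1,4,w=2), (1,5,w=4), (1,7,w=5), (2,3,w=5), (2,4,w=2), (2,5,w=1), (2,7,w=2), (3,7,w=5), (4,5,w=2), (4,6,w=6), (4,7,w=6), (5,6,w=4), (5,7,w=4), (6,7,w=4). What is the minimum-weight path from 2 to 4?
2 (path: 2 -> 4; weights 2 = 2)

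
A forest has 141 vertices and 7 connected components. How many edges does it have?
134 (Each of the 7 component trees on V_i vertices has V_i - 1 edges; summing gives V - C = 141 - 7 = 134)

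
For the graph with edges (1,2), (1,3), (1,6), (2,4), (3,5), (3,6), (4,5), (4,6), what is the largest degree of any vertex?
3 (attained at vertices 1, 3, 4, 6)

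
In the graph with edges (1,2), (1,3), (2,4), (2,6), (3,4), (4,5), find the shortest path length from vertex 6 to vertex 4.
2 (path: 6 -> 2 -> 4, 2 edges)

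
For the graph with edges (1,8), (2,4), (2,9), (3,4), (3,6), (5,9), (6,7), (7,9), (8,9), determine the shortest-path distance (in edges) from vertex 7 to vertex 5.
2 (path: 7 -> 9 -> 5, 2 edges)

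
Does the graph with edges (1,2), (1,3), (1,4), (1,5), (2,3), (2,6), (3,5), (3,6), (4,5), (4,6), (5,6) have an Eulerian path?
Yes (the graph is connected and exactly 2 vertices have odd degree: {2, 4}; any Eulerian path must start and end at those)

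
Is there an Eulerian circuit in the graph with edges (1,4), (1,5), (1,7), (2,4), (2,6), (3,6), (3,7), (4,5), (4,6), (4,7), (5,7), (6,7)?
No (4 vertices have odd degree: {1, 4, 5, 7}; Eulerian circuit requires 0)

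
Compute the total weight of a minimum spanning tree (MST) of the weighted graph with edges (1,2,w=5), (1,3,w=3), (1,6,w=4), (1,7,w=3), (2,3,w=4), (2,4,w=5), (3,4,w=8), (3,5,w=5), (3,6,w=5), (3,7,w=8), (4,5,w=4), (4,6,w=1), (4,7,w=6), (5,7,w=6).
19 (MST edges: (1,3,w=3), (1,6,w=4), (1,7,w=3), (2,3,w=4), (4,5,w=4), (4,6,w=1); sum of weights 3 + 4 + 3 + 4 + 4 + 1 = 19)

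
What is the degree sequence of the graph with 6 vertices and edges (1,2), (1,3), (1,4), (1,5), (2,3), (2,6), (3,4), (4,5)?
[4, 3, 3, 3, 2, 1] (degrees: deg(1)=4, deg(2)=3, deg(3)=3, deg(4)=3, deg(5)=2, deg(6)=1)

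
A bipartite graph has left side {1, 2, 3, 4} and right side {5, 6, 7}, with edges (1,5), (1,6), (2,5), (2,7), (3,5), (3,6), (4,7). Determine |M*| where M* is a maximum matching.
3 (matching: (1,6), (2,7), (3,5); upper bound min(|L|,|R|) = min(4,3) = 3)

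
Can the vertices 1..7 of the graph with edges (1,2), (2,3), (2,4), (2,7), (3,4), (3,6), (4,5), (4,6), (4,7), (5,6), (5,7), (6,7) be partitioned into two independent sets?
No (odd cycle of length 3: 3 -> 2 -> 4 -> 3)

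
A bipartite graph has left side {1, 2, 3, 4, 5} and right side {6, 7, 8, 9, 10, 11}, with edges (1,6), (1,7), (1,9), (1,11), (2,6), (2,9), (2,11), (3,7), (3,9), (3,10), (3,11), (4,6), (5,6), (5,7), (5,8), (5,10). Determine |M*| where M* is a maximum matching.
5 (matching: (1,11), (2,9), (3,10), (4,6), (5,8); upper bound min(|L|,|R|) = min(5,6) = 5)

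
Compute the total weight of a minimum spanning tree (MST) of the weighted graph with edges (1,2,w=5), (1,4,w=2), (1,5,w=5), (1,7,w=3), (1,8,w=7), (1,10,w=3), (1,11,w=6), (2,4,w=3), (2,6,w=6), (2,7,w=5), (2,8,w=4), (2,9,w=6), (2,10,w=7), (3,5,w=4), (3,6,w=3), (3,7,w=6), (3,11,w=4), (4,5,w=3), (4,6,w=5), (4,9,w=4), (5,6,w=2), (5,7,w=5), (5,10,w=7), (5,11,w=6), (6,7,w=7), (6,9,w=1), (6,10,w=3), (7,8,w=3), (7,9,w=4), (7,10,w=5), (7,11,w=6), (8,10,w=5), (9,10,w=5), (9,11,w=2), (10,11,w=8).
25 (MST edges: (1,4,w=2), (1,7,w=3), (1,10,w=3), (2,4,w=3), (3,6,w=3), (4,5,w=3), (5,6,w=2), (6,9,w=1), (7,8,w=3), (9,11,w=2); sum of weights 2 + 3 + 3 + 3 + 3 + 3 + 2 + 1 + 3 + 2 = 25)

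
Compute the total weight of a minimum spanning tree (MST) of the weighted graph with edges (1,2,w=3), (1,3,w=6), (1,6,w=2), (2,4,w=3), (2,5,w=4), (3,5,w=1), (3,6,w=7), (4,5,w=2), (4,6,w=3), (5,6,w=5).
11 (MST edges: (1,2,w=3), (1,6,w=2), (2,4,w=3), (3,5,w=1), (4,5,w=2); sum of weights 3 + 2 + 3 + 1 + 2 = 11)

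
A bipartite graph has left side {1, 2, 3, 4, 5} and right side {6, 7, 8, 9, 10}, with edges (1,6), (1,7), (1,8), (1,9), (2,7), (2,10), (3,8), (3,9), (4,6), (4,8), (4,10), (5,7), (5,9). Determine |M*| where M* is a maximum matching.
5 (matching: (1,9), (2,10), (3,8), (4,6), (5,7); upper bound min(|L|,|R|) = min(5,5) = 5)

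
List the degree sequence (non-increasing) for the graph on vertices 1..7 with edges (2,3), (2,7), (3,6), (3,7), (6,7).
[3, 3, 2, 2, 0, 0, 0] (degrees: deg(1)=0, deg(2)=2, deg(3)=3, deg(4)=0, deg(5)=0, deg(6)=2, deg(7)=3)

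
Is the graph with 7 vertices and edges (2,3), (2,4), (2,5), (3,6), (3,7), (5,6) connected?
No, it has 2 components: {1}, {2, 3, 4, 5, 6, 7}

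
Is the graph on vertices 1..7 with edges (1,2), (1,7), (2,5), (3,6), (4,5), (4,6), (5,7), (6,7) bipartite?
Yes. Partition: {1, 5, 6}, {2, 3, 4, 7}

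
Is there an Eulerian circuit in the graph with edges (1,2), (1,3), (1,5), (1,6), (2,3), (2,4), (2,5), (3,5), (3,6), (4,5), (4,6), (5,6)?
No (2 vertices have odd degree: {4, 5}; Eulerian circuit requires 0)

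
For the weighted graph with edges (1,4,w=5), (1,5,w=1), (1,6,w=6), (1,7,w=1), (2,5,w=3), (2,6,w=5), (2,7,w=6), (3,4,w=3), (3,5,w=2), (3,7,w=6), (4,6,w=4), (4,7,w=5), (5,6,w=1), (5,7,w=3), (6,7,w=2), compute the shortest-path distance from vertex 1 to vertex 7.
1 (path: 1 -> 7; weights 1 = 1)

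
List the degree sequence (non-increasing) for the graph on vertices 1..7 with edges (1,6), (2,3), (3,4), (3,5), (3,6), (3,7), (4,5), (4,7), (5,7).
[5, 3, 3, 3, 2, 1, 1] (degrees: deg(1)=1, deg(2)=1, deg(3)=5, deg(4)=3, deg(5)=3, deg(6)=2, deg(7)=3)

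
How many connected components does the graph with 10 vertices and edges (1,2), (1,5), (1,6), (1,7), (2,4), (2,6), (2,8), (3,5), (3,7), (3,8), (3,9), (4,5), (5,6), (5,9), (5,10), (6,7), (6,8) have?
1 (components: {1, 2, 3, 4, 5, 6, 7, 8, 9, 10})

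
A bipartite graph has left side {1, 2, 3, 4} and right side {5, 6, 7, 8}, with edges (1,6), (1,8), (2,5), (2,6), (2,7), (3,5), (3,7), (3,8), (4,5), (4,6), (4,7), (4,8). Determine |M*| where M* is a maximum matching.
4 (matching: (1,8), (2,7), (3,5), (4,6); upper bound min(|L|,|R|) = min(4,4) = 4)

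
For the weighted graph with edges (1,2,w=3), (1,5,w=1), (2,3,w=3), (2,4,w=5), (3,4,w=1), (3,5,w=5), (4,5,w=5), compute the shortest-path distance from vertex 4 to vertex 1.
6 (path: 4 -> 5 -> 1; weights 5 + 1 = 6)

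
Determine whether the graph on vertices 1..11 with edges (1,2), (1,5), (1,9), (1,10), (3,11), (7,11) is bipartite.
Yes. Partition: {1, 3, 4, 6, 7, 8}, {2, 5, 9, 10, 11}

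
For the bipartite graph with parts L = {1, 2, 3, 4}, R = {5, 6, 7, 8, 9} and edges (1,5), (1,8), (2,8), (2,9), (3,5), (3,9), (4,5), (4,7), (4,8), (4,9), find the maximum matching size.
4 (matching: (1,8), (2,9), (3,5), (4,7); upper bound min(|L|,|R|) = min(4,5) = 4)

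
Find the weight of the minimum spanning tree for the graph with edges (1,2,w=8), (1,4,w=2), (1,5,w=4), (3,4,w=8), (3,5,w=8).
22 (MST edges: (1,2,w=8), (1,4,w=2), (1,5,w=4), (3,5,w=8); sum of weights 8 + 2 + 4 + 8 = 22)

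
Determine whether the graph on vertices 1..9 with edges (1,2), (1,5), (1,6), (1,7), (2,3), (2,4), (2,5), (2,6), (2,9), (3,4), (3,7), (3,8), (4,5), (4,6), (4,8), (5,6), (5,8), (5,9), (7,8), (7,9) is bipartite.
No (odd cycle of length 3: 2 -> 1 -> 5 -> 2)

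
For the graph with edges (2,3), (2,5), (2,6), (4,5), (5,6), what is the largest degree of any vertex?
3 (attained at vertices 2, 5)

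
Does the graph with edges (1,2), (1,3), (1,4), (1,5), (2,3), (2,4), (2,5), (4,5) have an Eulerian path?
Yes (the graph is connected and exactly 2 vertices have odd degree: {4, 5}; any Eulerian path must start and end at those)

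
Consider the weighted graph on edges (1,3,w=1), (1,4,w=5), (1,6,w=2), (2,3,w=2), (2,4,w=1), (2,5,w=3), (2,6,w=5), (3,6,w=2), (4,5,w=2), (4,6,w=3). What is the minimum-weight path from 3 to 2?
2 (path: 3 -> 2; weights 2 = 2)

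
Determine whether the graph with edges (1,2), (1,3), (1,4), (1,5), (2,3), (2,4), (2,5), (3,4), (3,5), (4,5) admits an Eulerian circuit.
Yes (the graph is connected and all 5 vertices have even degree)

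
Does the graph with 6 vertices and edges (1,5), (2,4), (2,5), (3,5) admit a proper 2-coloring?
Yes. Partition: {1, 2, 3, 6}, {4, 5}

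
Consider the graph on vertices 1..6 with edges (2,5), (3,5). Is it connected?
No, it has 4 components: {1}, {2, 3, 5}, {4}, {6}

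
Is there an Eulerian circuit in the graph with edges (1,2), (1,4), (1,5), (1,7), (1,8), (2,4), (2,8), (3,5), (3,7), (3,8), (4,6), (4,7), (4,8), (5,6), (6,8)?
No (8 vertices have odd degree: {1, 2, 3, 4, 5, 6, 7, 8}; Eulerian circuit requires 0)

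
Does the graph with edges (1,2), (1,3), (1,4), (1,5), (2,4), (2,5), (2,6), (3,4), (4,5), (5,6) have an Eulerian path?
Yes — and in fact it has an Eulerian circuit (the graph is connected and all 6 vertices have even degree)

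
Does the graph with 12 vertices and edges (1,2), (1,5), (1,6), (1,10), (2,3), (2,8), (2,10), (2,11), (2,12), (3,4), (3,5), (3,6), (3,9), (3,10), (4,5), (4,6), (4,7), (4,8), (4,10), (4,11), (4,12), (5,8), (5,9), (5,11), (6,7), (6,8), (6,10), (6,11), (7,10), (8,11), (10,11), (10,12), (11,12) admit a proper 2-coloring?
No (odd cycle of length 3: 10 -> 1 -> 6 -> 10)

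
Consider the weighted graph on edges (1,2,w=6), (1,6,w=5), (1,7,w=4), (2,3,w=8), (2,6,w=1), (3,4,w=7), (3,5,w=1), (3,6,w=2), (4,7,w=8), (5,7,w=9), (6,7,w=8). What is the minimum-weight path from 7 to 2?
9 (path: 7 -> 6 -> 2; weights 8 + 1 = 9)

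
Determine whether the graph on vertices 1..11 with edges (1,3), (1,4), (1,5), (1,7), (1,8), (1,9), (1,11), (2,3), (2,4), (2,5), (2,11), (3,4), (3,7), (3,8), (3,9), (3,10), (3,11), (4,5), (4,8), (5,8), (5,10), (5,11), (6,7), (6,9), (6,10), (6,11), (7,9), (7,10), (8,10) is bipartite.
No (odd cycle of length 3: 3 -> 1 -> 9 -> 3)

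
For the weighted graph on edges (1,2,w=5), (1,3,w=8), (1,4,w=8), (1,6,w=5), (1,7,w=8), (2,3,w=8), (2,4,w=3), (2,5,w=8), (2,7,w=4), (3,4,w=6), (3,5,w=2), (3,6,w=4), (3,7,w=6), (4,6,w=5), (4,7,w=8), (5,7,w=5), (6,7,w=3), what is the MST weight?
21 (MST edges: (1,2,w=5), (2,4,w=3), (2,7,w=4), (3,5,w=2), (3,6,w=4), (6,7,w=3); sum of weights 5 + 3 + 4 + 2 + 4 + 3 = 21)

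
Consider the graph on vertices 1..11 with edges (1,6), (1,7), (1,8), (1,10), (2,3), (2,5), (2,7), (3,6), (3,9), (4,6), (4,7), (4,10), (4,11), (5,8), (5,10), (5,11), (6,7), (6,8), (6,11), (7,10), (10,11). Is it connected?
Yes (BFS from 1 visits [1, 6, 7, 8, 10, 3, 4, 11, 2, 5, 9] — all 11 vertices reached)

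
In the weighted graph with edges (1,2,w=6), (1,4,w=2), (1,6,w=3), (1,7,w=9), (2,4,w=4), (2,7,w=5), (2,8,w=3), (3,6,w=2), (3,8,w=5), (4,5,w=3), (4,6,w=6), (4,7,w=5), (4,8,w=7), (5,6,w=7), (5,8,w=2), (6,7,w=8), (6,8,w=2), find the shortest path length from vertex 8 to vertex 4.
5 (path: 8 -> 5 -> 4; weights 2 + 3 = 5)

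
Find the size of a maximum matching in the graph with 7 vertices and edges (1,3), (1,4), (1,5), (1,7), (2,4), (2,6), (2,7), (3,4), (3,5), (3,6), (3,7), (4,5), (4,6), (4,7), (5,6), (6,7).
3 (matching: (1,5), (2,6), (4,7); upper bound floor(n/2) = floor(7/2) = 3)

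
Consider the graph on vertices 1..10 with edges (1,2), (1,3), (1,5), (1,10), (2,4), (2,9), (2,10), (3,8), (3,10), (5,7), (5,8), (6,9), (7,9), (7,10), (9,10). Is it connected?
Yes (BFS from 1 visits [1, 2, 3, 5, 10, 4, 9, 8, 7, 6] — all 10 vertices reached)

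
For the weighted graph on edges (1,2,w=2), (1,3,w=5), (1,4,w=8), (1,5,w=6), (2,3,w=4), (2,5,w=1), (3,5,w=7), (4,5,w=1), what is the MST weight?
8 (MST edges: (1,2,w=2), (2,3,w=4), (2,5,w=1), (4,5,w=1); sum of weights 2 + 4 + 1 + 1 = 8)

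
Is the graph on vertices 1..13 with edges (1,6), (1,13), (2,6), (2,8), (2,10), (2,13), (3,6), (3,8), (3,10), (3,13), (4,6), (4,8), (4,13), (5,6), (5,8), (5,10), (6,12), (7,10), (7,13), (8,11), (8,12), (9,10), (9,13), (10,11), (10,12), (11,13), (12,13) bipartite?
Yes. Partition: {1, 2, 3, 4, 5, 7, 9, 11, 12}, {6, 8, 10, 13}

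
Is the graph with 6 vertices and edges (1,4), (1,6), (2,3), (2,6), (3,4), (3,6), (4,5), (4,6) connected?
Yes (BFS from 1 visits [1, 4, 6, 3, 5, 2] — all 6 vertices reached)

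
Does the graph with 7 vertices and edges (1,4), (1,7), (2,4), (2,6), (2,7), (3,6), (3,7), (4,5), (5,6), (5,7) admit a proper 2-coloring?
Yes. Partition: {1, 2, 3, 5}, {4, 6, 7}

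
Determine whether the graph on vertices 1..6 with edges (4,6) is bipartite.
Yes. Partition: {1, 2, 3, 4, 5}, {6}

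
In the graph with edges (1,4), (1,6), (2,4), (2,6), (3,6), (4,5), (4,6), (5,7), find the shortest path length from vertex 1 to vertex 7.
3 (path: 1 -> 4 -> 5 -> 7, 3 edges)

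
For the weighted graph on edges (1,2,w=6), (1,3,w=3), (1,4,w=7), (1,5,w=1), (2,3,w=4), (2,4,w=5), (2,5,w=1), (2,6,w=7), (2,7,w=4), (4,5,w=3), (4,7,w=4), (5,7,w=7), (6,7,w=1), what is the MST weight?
13 (MST edges: (1,3,w=3), (1,5,w=1), (2,5,w=1), (2,7,w=4), (4,5,w=3), (6,7,w=1); sum of weights 3 + 1 + 1 + 4 + 3 + 1 = 13)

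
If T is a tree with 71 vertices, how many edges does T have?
70 (A tree on V vertices has V - 1 edges, so 71 - 1 = 70)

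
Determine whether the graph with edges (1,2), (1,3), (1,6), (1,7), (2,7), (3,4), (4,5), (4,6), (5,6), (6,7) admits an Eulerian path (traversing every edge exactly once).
Yes (the graph is connected and exactly 2 vertices have odd degree: {4, 7}; any Eulerian path must start and end at those)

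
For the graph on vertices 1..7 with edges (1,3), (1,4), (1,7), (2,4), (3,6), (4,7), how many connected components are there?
2 (components: {1, 2, 3, 4, 6, 7}, {5})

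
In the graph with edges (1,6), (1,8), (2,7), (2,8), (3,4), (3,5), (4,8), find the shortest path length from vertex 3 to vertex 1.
3 (path: 3 -> 4 -> 8 -> 1, 3 edges)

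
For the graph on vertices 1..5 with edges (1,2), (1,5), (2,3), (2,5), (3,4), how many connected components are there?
1 (components: {1, 2, 3, 4, 5})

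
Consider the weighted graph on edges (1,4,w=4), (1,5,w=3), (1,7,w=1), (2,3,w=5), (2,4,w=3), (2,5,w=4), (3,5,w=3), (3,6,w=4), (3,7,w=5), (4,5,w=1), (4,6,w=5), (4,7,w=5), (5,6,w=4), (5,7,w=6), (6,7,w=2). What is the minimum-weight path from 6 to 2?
8 (path: 6 -> 5 -> 2; weights 4 + 4 = 8)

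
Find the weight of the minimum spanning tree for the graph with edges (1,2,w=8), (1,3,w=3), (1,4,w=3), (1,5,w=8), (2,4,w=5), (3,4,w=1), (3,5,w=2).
11 (MST edges: (1,4,w=3), (2,4,w=5), (3,4,w=1), (3,5,w=2); sum of weights 3 + 5 + 1 + 2 = 11)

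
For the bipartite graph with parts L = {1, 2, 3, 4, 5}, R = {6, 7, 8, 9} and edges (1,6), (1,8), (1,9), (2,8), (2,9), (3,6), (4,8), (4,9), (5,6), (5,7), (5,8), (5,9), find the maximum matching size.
4 (matching: (1,9), (2,8), (3,6), (5,7); upper bound min(|L|,|R|) = min(5,4) = 4)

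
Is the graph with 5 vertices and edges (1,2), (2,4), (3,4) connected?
No, it has 2 components: {1, 2, 3, 4}, {5}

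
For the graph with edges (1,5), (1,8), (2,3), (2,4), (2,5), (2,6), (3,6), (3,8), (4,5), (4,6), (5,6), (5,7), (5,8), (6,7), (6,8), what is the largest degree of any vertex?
6 (attained at vertices 5, 6)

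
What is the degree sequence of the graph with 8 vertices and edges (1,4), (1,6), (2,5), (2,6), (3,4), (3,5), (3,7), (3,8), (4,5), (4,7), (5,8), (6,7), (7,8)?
[4, 4, 4, 4, 3, 3, 2, 2] (degrees: deg(1)=2, deg(2)=2, deg(3)=4, deg(4)=4, deg(5)=4, deg(6)=3, deg(7)=4, deg(8)=3)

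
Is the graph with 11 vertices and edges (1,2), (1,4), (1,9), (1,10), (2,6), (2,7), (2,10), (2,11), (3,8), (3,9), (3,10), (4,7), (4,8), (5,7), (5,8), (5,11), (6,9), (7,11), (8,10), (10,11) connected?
Yes (BFS from 1 visits [1, 2, 4, 9, 10, 6, 7, 11, 8, 3, 5] — all 11 vertices reached)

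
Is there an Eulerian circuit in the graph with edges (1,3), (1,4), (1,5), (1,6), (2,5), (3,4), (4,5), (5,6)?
No (2 vertices have odd degree: {2, 4}; Eulerian circuit requires 0)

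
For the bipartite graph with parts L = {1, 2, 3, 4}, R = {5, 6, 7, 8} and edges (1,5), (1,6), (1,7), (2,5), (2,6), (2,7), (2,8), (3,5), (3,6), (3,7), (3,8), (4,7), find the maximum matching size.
4 (matching: (1,5), (2,8), (3,6), (4,7); upper bound min(|L|,|R|) = min(4,4) = 4)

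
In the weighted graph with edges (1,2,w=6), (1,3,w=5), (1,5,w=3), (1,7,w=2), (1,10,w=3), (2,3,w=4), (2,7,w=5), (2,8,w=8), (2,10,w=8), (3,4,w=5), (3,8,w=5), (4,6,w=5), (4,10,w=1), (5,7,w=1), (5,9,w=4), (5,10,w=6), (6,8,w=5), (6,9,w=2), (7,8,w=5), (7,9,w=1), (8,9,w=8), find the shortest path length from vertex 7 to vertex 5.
1 (path: 7 -> 5; weights 1 = 1)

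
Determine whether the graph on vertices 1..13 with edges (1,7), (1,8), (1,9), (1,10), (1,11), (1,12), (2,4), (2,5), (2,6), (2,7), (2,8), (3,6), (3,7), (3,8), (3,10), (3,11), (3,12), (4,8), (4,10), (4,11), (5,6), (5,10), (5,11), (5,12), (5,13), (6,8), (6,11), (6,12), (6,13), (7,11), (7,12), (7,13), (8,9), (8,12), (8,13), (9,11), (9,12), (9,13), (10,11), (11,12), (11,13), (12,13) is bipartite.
No (odd cycle of length 3: 12 -> 1 -> 8 -> 12)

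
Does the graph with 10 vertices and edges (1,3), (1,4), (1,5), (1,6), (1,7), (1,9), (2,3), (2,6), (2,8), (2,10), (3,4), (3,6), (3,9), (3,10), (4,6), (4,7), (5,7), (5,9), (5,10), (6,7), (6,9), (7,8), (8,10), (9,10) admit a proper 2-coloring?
No (odd cycle of length 3: 6 -> 1 -> 7 -> 6)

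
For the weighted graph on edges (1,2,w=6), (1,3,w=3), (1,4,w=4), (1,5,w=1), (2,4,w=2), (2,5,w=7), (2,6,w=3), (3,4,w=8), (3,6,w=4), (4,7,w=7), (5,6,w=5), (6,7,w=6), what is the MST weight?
19 (MST edges: (1,3,w=3), (1,4,w=4), (1,5,w=1), (2,4,w=2), (2,6,w=3), (6,7,w=6); sum of weights 3 + 4 + 1 + 2 + 3 + 6 = 19)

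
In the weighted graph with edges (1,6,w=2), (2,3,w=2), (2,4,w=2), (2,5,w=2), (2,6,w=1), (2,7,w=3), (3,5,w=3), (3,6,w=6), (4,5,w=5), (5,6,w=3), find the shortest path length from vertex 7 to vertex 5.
5 (path: 7 -> 2 -> 5; weights 3 + 2 = 5)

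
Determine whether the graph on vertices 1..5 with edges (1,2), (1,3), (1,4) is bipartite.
Yes. Partition: {1, 5}, {2, 3, 4}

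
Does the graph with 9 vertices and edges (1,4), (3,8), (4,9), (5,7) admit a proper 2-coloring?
Yes. Partition: {1, 2, 3, 5, 6, 9}, {4, 7, 8}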